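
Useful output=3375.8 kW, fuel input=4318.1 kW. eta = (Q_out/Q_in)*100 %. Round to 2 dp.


eta = (3375.8/4318.1)*100 = 78.18 %

78.18 %


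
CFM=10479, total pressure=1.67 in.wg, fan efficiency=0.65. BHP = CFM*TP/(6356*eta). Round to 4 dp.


BHP = 10479 * 1.67 / (6356 * 0.65) = 4.2358 hp

4.2358 hp


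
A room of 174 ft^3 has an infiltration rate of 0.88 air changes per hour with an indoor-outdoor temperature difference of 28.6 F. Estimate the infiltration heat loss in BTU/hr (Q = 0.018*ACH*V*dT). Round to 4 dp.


Q = 0.018 * 0.88 * 174 * 28.6 = 78.8262 BTU/hr

78.8262 BTU/hr


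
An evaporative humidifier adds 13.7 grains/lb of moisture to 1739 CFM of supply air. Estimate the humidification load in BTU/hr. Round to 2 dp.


Q = 0.68 * 1739 * 13.7 = 16200.52 BTU/hr

16200.52 BTU/hr


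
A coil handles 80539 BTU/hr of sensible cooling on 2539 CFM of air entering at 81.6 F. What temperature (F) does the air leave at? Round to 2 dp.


dT = 80539/(1.08*2539) = 29.3711
T_leave = 81.6 - 29.3711 = 52.23 F

52.23 F


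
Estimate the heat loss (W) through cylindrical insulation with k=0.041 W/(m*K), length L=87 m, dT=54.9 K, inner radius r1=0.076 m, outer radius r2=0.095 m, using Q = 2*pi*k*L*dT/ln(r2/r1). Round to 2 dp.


Q = 2*pi*0.041*87*54.9/ln(0.095/0.076) = 5514.05 W

5514.05 W


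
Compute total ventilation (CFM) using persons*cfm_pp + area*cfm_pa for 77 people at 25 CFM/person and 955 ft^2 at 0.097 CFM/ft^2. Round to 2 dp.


Total = 77*25 + 955*0.097 = 2017.64 CFM

2017.64 CFM


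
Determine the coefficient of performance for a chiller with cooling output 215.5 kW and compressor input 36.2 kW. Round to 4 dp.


COP = 215.5 / 36.2 = 5.9530

5.9530


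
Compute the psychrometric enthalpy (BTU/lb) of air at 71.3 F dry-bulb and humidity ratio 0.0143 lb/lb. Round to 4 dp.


h = 0.24*71.3 + 0.0143*(1061+0.444*71.3) = 32.7370 BTU/lb

32.7370 BTU/lb


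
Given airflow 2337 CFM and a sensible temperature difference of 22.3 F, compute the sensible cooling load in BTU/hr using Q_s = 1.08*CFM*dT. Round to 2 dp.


Q = 1.08 * 2337 * 22.3 = 56284.31 BTU/hr

56284.31 BTU/hr


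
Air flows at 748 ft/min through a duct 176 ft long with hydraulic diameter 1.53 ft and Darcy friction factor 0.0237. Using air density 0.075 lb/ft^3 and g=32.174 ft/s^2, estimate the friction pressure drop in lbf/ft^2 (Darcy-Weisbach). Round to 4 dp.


v_fps = 748/60 = 12.4667 ft/s
dp = 0.0237*(176/1.53)*0.075*12.4667^2/(2*32.174) = 0.4939 lbf/ft^2

0.4939 lbf/ft^2


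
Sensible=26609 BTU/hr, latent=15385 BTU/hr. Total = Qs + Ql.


Qt = 26609 + 15385 = 41994 BTU/hr

41994 BTU/hr


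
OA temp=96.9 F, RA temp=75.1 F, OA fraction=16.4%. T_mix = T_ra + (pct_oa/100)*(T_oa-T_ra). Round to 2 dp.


T_mix = 75.1 + (16.4/100)*(96.9-75.1) = 78.68 F

78.68 F


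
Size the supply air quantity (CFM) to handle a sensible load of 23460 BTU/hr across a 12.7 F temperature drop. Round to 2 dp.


CFM = 23460 / (1.08 * 12.7) = 1710.41

1710.41 CFM


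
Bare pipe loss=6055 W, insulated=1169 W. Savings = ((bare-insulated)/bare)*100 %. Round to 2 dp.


Savings = ((6055-1169)/6055)*100 = 80.69 %

80.69 %


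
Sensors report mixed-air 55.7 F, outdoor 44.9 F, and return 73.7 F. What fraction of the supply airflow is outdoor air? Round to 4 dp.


frac = (55.7 - 73.7) / (44.9 - 73.7) = 0.6250

0.6250


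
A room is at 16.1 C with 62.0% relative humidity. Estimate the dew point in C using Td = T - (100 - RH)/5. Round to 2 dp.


Td = 16.1 - (100-62.0)/5 = 8.50 C

8.50 C


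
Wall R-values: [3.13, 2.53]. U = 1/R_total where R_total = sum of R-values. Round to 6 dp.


R_total = 3.13 + 2.53 = 5.66
U = 1/5.66 = 0.176678

0.176678


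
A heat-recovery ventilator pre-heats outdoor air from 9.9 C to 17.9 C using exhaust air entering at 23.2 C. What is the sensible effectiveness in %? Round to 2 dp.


eff = (17.9-9.9)/(23.2-9.9)*100 = 60.15 %

60.15 %


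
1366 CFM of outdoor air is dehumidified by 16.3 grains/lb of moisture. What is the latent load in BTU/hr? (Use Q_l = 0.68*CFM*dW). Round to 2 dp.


Q = 0.68 * 1366 * 16.3 = 15140.74 BTU/hr

15140.74 BTU/hr


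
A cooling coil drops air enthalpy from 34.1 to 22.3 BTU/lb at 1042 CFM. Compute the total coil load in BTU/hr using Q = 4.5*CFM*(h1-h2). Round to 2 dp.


Q = 4.5 * 1042 * (34.1 - 22.3) = 55330.20 BTU/hr

55330.20 BTU/hr


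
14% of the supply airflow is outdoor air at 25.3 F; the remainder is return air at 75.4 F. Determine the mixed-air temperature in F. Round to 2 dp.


T_mix = 0.14*25.3 + 0.86*75.4 = 68.39 F

68.39 F


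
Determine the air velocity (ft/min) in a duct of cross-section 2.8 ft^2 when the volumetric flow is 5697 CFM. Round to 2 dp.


V = 5697 / 2.8 = 2034.64 ft/min

2034.64 ft/min


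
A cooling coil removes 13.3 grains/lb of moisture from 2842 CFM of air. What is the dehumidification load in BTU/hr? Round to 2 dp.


Q = 0.68 * 2842 * 13.3 = 25703.05 BTU/hr

25703.05 BTU/hr


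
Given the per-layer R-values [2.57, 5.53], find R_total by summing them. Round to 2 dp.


R_total = 2.57 + 5.53 = 8.10

8.10


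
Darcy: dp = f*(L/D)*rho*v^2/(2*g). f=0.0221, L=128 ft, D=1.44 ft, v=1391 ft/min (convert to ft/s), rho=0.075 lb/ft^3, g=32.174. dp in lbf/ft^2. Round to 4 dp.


v_fps = 1391/60 = 23.1833 ft/s
dp = 0.0221*(128/1.44)*0.075*23.1833^2/(2*32.174) = 1.2306 lbf/ft^2

1.2306 lbf/ft^2


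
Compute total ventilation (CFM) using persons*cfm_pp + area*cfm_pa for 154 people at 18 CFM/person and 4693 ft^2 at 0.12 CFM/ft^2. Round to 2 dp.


Total = 154*18 + 4693*0.12 = 3335.16 CFM

3335.16 CFM


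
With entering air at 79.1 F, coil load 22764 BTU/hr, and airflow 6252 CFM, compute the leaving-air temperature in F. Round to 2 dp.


dT = 22764/(1.08*6252) = 3.3714
T_leave = 79.1 - 3.3714 = 75.73 F

75.73 F


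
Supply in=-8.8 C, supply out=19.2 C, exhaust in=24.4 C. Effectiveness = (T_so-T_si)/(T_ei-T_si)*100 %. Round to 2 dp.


eff = (19.2-(-8.8))/(24.4-(-8.8))*100 = 84.34 %

84.34 %


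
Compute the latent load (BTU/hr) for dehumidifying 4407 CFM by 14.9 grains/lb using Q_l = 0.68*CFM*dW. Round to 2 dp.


Q = 0.68 * 4407 * 14.9 = 44651.72 BTU/hr

44651.72 BTU/hr


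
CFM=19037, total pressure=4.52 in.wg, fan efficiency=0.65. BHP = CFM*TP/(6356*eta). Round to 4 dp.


BHP = 19037 * 4.52 / (6356 * 0.65) = 20.8276 hp

20.8276 hp


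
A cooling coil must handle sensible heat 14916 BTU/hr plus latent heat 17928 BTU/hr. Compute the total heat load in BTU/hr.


Qt = 14916 + 17928 = 32844 BTU/hr

32844 BTU/hr


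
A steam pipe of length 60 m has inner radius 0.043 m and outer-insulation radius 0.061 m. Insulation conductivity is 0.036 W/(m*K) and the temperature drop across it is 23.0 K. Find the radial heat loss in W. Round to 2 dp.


Q = 2*pi*0.036*60*23.0/ln(0.061/0.043) = 892.69 W

892.69 W


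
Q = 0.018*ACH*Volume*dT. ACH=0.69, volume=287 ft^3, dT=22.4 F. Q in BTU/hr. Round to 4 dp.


Q = 0.018 * 0.69 * 287 * 22.4 = 79.8457 BTU/hr

79.8457 BTU/hr


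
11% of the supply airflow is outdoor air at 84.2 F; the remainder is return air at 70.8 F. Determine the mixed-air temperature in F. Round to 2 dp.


T_mix = 0.11*84.2 + 0.89*70.8 = 72.27 F

72.27 F


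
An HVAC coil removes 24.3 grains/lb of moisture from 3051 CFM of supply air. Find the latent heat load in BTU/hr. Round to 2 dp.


Q = 0.68 * 3051 * 24.3 = 50414.72 BTU/hr

50414.72 BTU/hr


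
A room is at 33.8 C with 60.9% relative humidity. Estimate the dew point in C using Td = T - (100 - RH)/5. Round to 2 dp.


Td = 33.8 - (100-60.9)/5 = 25.98 C

25.98 C


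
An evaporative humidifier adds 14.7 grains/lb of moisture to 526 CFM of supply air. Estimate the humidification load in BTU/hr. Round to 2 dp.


Q = 0.68 * 526 * 14.7 = 5257.90 BTU/hr

5257.90 BTU/hr


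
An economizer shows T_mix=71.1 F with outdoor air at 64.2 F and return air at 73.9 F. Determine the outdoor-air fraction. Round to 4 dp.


frac = (71.1 - 73.9) / (64.2 - 73.9) = 0.2887

0.2887


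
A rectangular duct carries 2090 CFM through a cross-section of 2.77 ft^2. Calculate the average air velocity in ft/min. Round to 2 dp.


V = 2090 / 2.77 = 754.51 ft/min

754.51 ft/min


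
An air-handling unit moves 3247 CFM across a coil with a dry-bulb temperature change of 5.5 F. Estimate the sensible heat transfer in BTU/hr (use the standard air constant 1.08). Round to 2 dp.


Q = 1.08 * 3247 * 5.5 = 19287.18 BTU/hr

19287.18 BTU/hr


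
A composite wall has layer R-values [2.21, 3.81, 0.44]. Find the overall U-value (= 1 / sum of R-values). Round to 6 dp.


R_total = 2.21 + 3.81 + 0.44 = 6.46
U = 1/6.46 = 0.154799

0.154799


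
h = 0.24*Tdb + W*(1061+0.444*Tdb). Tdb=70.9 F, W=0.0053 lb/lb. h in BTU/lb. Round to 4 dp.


h = 0.24*70.9 + 0.0053*(1061+0.444*70.9) = 22.8061 BTU/lb

22.8061 BTU/lb


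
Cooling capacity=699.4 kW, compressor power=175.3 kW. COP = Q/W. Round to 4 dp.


COP = 699.4 / 175.3 = 3.9897

3.9897


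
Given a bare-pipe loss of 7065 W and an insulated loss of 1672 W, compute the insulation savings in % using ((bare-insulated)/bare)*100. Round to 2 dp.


Savings = ((7065-1672)/7065)*100 = 76.33 %

76.33 %


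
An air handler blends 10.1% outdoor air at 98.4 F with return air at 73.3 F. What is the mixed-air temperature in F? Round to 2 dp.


T_mix = 73.3 + (10.1/100)*(98.4-73.3) = 75.84 F

75.84 F


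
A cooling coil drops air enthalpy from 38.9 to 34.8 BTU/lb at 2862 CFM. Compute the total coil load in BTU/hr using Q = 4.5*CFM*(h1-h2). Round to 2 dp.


Q = 4.5 * 2862 * (38.9 - 34.8) = 52803.90 BTU/hr

52803.90 BTU/hr


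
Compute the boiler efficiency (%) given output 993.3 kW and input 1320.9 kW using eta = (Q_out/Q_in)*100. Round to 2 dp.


eta = (993.3/1320.9)*100 = 75.20 %

75.20 %


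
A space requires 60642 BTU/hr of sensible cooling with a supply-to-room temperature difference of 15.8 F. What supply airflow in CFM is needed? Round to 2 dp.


CFM = 60642 / (1.08 * 15.8) = 3553.80

3553.80 CFM


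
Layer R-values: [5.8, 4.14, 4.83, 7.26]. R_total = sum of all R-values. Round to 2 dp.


R_total = 5.8 + 4.14 + 4.83 + 7.26 = 22.03

22.03


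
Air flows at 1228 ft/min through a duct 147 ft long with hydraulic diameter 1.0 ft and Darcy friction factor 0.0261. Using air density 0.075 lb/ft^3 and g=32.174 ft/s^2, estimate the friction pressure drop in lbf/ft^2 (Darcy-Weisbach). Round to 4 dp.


v_fps = 1228/60 = 20.4667 ft/s
dp = 0.0261*(147/1.0)*0.075*20.4667^2/(2*32.174) = 1.8732 lbf/ft^2

1.8732 lbf/ft^2


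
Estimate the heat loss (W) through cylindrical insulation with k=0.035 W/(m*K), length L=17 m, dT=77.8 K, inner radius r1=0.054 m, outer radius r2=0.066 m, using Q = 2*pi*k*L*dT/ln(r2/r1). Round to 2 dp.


Q = 2*pi*0.035*17*77.8/ln(0.066/0.054) = 1449.41 W

1449.41 W


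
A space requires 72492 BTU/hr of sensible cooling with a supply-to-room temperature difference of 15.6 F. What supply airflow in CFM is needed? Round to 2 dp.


CFM = 72492 / (1.08 * 15.6) = 4302.71

4302.71 CFM


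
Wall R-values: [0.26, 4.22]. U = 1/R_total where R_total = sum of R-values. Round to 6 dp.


R_total = 0.26 + 4.22 = 4.48
U = 1/4.48 = 0.223214

0.223214


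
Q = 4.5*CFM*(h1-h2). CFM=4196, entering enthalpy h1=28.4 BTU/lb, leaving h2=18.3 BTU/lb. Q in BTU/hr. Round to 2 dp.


Q = 4.5 * 4196 * (28.4 - 18.3) = 190708.20 BTU/hr

190708.20 BTU/hr


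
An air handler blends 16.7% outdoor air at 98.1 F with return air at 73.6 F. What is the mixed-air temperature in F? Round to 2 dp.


T_mix = 73.6 + (16.7/100)*(98.1-73.6) = 77.69 F

77.69 F


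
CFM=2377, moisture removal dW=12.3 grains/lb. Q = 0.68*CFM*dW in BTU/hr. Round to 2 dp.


Q = 0.68 * 2377 * 12.3 = 19881.23 BTU/hr

19881.23 BTU/hr


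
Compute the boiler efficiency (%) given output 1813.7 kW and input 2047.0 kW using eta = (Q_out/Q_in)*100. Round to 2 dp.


eta = (1813.7/2047.0)*100 = 88.60 %

88.60 %


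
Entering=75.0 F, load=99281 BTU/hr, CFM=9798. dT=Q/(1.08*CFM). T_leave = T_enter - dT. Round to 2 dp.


dT = 99281/(1.08*9798) = 9.3822
T_leave = 75.0 - 9.3822 = 65.62 F

65.62 F


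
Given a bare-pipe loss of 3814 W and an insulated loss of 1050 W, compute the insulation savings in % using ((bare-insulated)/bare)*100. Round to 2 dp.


Savings = ((3814-1050)/3814)*100 = 72.47 %

72.47 %


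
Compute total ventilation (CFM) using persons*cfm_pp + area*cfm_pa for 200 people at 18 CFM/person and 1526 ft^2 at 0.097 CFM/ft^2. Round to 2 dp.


Total = 200*18 + 1526*0.097 = 3748.02 CFM

3748.02 CFM


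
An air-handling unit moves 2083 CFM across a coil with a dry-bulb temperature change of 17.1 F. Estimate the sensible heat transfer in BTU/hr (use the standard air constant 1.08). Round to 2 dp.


Q = 1.08 * 2083 * 17.1 = 38468.84 BTU/hr

38468.84 BTU/hr


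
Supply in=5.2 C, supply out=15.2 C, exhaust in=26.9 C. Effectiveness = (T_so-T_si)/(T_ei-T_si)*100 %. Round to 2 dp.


eff = (15.2-5.2)/(26.9-5.2)*100 = 46.08 %

46.08 %


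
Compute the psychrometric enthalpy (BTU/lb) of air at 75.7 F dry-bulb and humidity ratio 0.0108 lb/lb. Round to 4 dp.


h = 0.24*75.7 + 0.0108*(1061+0.444*75.7) = 29.9898 BTU/lb

29.9898 BTU/lb


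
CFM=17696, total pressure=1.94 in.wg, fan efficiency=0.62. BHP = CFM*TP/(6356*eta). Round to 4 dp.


BHP = 17696 * 1.94 / (6356 * 0.62) = 8.7117 hp

8.7117 hp


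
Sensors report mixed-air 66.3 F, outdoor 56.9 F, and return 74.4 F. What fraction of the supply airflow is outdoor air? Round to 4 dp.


frac = (66.3 - 74.4) / (56.9 - 74.4) = 0.4629

0.4629


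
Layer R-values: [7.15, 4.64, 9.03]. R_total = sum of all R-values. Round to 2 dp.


R_total = 7.15 + 4.64 + 9.03 = 20.82

20.82


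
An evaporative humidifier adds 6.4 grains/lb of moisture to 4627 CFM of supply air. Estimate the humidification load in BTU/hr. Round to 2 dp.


Q = 0.68 * 4627 * 6.4 = 20136.70 BTU/hr

20136.70 BTU/hr


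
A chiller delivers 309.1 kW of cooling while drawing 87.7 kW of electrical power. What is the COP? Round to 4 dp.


COP = 309.1 / 87.7 = 3.5245

3.5245


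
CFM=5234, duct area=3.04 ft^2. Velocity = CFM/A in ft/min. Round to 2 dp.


V = 5234 / 3.04 = 1721.71 ft/min

1721.71 ft/min


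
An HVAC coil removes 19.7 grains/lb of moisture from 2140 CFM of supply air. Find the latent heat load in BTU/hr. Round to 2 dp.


Q = 0.68 * 2140 * 19.7 = 28667.44 BTU/hr

28667.44 BTU/hr


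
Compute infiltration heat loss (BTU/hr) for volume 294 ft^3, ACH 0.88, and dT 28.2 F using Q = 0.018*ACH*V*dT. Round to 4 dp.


Q = 0.018 * 0.88 * 294 * 28.2 = 131.3263 BTU/hr

131.3263 BTU/hr


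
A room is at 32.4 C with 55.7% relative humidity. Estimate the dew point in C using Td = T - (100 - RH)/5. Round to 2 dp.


Td = 32.4 - (100-55.7)/5 = 23.54 C

23.54 C


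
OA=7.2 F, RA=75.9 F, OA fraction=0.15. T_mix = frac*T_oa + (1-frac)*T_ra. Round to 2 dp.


T_mix = 0.15*7.2 + 0.85*75.9 = 65.60 F

65.60 F


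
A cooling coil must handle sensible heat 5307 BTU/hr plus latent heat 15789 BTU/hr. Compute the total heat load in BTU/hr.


Qt = 5307 + 15789 = 21096 BTU/hr

21096 BTU/hr


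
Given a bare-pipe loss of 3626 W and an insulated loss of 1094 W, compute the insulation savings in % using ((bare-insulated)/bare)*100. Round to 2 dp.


Savings = ((3626-1094)/3626)*100 = 69.83 %

69.83 %


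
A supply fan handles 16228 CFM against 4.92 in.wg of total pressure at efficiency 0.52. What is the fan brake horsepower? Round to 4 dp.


BHP = 16228 * 4.92 / (6356 * 0.52) = 24.1570 hp

24.1570 hp


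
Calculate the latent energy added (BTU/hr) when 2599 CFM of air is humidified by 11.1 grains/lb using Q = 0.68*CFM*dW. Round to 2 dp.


Q = 0.68 * 2599 * 11.1 = 19617.25 BTU/hr

19617.25 BTU/hr


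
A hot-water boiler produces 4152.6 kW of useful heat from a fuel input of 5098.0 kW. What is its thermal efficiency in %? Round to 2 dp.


eta = (4152.6/5098.0)*100 = 81.46 %

81.46 %


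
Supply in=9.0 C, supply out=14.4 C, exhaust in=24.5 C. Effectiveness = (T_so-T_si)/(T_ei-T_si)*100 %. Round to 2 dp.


eff = (14.4-9.0)/(24.5-9.0)*100 = 34.84 %

34.84 %


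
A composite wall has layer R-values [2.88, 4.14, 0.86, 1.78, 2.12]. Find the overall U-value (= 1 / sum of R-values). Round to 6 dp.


R_total = 2.88 + 4.14 + 0.86 + 1.78 + 2.12 = 11.78
U = 1/11.78 = 0.084890

0.084890


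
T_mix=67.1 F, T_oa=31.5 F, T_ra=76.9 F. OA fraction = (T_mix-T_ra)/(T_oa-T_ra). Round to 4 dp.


frac = (67.1 - 76.9) / (31.5 - 76.9) = 0.2159

0.2159


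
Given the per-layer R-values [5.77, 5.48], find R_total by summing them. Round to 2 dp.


R_total = 5.77 + 5.48 = 11.25

11.25


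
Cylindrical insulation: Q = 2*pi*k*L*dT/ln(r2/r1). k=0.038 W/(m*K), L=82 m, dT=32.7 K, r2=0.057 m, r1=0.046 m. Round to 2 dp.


Q = 2*pi*0.038*82*32.7/ln(0.057/0.046) = 2985.93 W

2985.93 W


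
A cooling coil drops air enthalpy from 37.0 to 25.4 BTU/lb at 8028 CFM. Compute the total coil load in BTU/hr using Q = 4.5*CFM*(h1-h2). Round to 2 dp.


Q = 4.5 * 8028 * (37.0 - 25.4) = 419061.60 BTU/hr

419061.60 BTU/hr


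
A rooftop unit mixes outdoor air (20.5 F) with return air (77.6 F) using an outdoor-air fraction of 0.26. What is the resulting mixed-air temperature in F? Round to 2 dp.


T_mix = 0.26*20.5 + 0.74*77.6 = 62.75 F

62.75 F


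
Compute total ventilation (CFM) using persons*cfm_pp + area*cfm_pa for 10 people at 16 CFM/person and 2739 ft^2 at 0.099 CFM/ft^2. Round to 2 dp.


Total = 10*16 + 2739*0.099 = 431.16 CFM

431.16 CFM


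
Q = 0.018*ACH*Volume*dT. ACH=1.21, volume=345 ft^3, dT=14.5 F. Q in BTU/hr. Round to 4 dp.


Q = 0.018 * 1.21 * 345 * 14.5 = 108.9545 BTU/hr

108.9545 BTU/hr


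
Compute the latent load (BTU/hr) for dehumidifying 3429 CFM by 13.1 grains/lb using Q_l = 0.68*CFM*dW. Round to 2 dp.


Q = 0.68 * 3429 * 13.1 = 30545.53 BTU/hr

30545.53 BTU/hr


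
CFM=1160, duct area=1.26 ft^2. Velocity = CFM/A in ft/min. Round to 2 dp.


V = 1160 / 1.26 = 920.63 ft/min

920.63 ft/min


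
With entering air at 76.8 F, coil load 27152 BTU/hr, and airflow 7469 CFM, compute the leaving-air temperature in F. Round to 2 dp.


dT = 27152/(1.08*7469) = 3.3660
T_leave = 76.8 - 3.3660 = 73.43 F

73.43 F


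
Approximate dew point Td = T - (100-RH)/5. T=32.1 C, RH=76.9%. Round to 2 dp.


Td = 32.1 - (100-76.9)/5 = 27.48 C

27.48 C


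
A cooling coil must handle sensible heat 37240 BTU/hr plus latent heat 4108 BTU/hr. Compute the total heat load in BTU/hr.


Qt = 37240 + 4108 = 41348 BTU/hr

41348 BTU/hr


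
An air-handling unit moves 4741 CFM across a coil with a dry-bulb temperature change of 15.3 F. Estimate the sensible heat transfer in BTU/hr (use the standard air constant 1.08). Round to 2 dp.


Q = 1.08 * 4741 * 15.3 = 78340.28 BTU/hr

78340.28 BTU/hr


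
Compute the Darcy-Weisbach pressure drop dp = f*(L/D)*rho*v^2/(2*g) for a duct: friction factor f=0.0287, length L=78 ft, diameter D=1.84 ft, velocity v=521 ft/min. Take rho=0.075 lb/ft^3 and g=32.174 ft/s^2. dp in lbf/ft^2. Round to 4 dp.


v_fps = 521/60 = 8.6833 ft/s
dp = 0.0287*(78/1.84)*0.075*8.6833^2/(2*32.174) = 0.1069 lbf/ft^2

0.1069 lbf/ft^2


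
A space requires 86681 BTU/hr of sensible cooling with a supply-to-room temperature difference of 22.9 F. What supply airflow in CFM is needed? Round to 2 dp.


CFM = 86681 / (1.08 * 22.9) = 3504.81

3504.81 CFM


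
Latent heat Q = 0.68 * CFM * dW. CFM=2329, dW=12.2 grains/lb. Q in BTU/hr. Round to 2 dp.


Q = 0.68 * 2329 * 12.2 = 19321.38 BTU/hr

19321.38 BTU/hr


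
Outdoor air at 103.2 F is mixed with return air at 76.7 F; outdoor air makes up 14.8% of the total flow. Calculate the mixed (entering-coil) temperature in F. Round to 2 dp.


T_mix = 76.7 + (14.8/100)*(103.2-76.7) = 80.62 F

80.62 F


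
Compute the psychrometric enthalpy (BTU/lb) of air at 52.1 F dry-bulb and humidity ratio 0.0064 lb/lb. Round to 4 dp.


h = 0.24*52.1 + 0.0064*(1061+0.444*52.1) = 19.4424 BTU/lb

19.4424 BTU/lb


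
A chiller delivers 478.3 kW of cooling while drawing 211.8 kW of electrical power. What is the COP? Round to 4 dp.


COP = 478.3 / 211.8 = 2.2583

2.2583


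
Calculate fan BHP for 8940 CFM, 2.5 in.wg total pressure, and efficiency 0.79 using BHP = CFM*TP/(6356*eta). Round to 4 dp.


BHP = 8940 * 2.5 / (6356 * 0.79) = 4.4511 hp

4.4511 hp


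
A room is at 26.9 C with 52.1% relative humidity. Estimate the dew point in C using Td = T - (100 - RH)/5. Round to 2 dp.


Td = 26.9 - (100-52.1)/5 = 17.32 C

17.32 C


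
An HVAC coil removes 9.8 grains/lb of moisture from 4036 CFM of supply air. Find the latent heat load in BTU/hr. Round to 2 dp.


Q = 0.68 * 4036 * 9.8 = 26895.90 BTU/hr

26895.90 BTU/hr


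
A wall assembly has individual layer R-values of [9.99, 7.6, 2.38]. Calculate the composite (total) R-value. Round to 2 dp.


R_total = 9.99 + 7.6 + 2.38 = 19.97

19.97


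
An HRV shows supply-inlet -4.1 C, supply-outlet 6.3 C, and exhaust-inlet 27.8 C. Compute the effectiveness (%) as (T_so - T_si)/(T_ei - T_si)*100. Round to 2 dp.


eff = (6.3-(-4.1))/(27.8-(-4.1))*100 = 32.60 %

32.60 %


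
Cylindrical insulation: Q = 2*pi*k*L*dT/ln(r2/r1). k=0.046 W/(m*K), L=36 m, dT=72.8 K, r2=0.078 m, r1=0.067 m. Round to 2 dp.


Q = 2*pi*0.046*36*72.8/ln(0.078/0.067) = 4982.89 W

4982.89 W


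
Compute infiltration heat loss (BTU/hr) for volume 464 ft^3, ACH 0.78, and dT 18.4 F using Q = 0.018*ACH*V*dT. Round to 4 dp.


Q = 0.018 * 0.78 * 464 * 18.4 = 119.8679 BTU/hr

119.8679 BTU/hr


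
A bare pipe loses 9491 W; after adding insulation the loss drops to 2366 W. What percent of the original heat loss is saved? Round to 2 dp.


Savings = ((9491-2366)/9491)*100 = 75.07 %

75.07 %


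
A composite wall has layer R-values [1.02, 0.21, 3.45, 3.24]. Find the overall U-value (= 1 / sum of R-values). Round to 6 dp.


R_total = 1.02 + 0.21 + 3.45 + 3.24 = 7.92
U = 1/7.92 = 0.126263

0.126263


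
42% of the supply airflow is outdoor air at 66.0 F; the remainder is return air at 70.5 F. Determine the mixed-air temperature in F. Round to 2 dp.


T_mix = 0.42*66.0 + 0.58*70.5 = 68.61 F

68.61 F


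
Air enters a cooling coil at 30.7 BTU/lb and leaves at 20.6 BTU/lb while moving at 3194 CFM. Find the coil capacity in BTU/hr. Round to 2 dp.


Q = 4.5 * 3194 * (30.7 - 20.6) = 145167.30 BTU/hr

145167.30 BTU/hr


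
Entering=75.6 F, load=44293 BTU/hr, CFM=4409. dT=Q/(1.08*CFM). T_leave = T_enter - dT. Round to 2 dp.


dT = 44293/(1.08*4409) = 9.3019
T_leave = 75.6 - 9.3019 = 66.30 F

66.30 F


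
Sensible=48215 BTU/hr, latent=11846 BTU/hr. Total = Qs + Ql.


Qt = 48215 + 11846 = 60061 BTU/hr

60061 BTU/hr


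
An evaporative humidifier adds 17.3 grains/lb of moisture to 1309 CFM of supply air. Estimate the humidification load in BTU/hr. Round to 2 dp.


Q = 0.68 * 1309 * 17.3 = 15399.08 BTU/hr

15399.08 BTU/hr


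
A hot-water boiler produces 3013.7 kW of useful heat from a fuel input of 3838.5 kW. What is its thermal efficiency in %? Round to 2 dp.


eta = (3013.7/3838.5)*100 = 78.51 %

78.51 %


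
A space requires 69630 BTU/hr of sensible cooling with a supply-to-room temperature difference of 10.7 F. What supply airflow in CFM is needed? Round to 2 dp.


CFM = 69630 / (1.08 * 10.7) = 6025.44

6025.44 CFM


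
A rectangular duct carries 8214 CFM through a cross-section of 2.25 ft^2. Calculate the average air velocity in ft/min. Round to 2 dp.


V = 8214 / 2.25 = 3650.67 ft/min

3650.67 ft/min


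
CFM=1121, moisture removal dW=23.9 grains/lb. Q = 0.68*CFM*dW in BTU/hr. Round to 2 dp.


Q = 0.68 * 1121 * 23.9 = 18218.49 BTU/hr

18218.49 BTU/hr


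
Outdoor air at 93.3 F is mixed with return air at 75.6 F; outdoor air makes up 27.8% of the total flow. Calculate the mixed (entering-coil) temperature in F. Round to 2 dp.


T_mix = 75.6 + (27.8/100)*(93.3-75.6) = 80.52 F

80.52 F


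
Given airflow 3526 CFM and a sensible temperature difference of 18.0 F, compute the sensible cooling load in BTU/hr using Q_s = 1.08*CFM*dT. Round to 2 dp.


Q = 1.08 * 3526 * 18.0 = 68545.44 BTU/hr

68545.44 BTU/hr


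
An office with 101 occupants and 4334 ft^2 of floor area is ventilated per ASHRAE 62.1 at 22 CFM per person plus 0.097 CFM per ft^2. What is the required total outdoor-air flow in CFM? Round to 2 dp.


Total = 101*22 + 4334*0.097 = 2642.40 CFM

2642.40 CFM


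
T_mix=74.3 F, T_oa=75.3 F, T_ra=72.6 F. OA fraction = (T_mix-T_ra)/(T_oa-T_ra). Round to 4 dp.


frac = (74.3 - 72.6) / (75.3 - 72.6) = 0.6296

0.6296


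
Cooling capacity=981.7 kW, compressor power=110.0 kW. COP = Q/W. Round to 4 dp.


COP = 981.7 / 110.0 = 8.9245

8.9245


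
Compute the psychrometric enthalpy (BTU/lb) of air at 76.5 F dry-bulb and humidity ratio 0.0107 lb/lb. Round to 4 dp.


h = 0.24*76.5 + 0.0107*(1061+0.444*76.5) = 30.0761 BTU/lb

30.0761 BTU/lb


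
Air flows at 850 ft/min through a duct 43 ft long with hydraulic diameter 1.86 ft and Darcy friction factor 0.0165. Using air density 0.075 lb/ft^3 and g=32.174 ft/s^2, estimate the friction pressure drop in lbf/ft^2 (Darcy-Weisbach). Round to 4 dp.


v_fps = 850/60 = 14.1667 ft/s
dp = 0.0165*(43/1.86)*0.075*14.1667^2/(2*32.174) = 0.0892 lbf/ft^2

0.0892 lbf/ft^2


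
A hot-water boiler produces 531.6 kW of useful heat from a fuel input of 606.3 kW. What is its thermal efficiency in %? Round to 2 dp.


eta = (531.6/606.3)*100 = 87.68 %

87.68 %


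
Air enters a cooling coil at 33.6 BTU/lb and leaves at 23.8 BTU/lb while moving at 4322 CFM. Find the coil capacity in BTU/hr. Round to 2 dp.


Q = 4.5 * 4322 * (33.6 - 23.8) = 190600.20 BTU/hr

190600.20 BTU/hr


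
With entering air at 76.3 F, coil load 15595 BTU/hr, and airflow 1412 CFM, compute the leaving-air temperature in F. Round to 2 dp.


dT = 15595/(1.08*1412) = 10.2265
T_leave = 76.3 - 10.2265 = 66.07 F

66.07 F


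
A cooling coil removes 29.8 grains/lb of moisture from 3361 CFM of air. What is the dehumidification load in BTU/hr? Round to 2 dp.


Q = 0.68 * 3361 * 29.8 = 68107.30 BTU/hr

68107.30 BTU/hr


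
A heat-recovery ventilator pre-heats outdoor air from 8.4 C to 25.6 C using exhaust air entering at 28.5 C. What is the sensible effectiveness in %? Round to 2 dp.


eff = (25.6-8.4)/(28.5-8.4)*100 = 85.57 %

85.57 %


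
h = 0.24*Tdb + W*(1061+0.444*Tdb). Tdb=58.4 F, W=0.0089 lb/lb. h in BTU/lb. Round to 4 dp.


h = 0.24*58.4 + 0.0089*(1061+0.444*58.4) = 23.6897 BTU/lb

23.6897 BTU/lb


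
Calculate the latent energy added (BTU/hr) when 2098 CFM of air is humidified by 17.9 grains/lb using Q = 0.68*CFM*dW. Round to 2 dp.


Q = 0.68 * 2098 * 17.9 = 25536.86 BTU/hr

25536.86 BTU/hr


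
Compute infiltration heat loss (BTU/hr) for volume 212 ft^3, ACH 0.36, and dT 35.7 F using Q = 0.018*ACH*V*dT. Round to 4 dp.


Q = 0.018 * 0.36 * 212 * 35.7 = 49.0432 BTU/hr

49.0432 BTU/hr


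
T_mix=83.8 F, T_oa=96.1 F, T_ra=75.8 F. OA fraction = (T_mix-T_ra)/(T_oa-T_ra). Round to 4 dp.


frac = (83.8 - 75.8) / (96.1 - 75.8) = 0.3941

0.3941


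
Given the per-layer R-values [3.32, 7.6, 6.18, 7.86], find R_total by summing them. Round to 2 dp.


R_total = 3.32 + 7.6 + 6.18 + 7.86 = 24.96

24.96


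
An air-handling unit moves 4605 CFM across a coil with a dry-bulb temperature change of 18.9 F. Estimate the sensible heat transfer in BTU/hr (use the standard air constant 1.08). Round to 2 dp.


Q = 1.08 * 4605 * 18.9 = 93997.26 BTU/hr

93997.26 BTU/hr


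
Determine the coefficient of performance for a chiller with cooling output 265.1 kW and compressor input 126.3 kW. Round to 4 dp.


COP = 265.1 / 126.3 = 2.0990

2.0990


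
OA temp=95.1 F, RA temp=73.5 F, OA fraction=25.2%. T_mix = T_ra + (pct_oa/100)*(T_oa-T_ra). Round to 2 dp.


T_mix = 73.5 + (25.2/100)*(95.1-73.5) = 78.94 F

78.94 F


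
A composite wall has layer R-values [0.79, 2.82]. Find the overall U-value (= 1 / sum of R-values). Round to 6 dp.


R_total = 0.79 + 2.82 = 3.61
U = 1/3.61 = 0.277008

0.277008


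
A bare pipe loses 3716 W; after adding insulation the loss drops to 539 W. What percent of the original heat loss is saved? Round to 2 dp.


Savings = ((3716-539)/3716)*100 = 85.50 %

85.50 %


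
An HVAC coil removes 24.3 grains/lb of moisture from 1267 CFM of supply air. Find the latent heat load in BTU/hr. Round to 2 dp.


Q = 0.68 * 1267 * 24.3 = 20935.91 BTU/hr

20935.91 BTU/hr


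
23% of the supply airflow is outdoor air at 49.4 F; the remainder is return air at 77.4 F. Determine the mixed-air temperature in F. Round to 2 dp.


T_mix = 0.23*49.4 + 0.77*77.4 = 70.96 F

70.96 F


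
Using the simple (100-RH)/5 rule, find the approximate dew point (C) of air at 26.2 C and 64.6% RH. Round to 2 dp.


Td = 26.2 - (100-64.6)/5 = 19.12 C

19.12 C


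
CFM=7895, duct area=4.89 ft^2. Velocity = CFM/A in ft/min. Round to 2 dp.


V = 7895 / 4.89 = 1614.52 ft/min

1614.52 ft/min


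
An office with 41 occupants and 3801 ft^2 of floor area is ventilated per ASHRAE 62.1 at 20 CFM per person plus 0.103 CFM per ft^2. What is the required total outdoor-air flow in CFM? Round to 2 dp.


Total = 41*20 + 3801*0.103 = 1211.50 CFM

1211.50 CFM


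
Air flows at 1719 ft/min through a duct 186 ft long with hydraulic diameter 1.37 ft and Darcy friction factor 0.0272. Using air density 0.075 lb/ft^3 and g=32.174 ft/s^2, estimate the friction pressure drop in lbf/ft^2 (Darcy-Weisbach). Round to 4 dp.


v_fps = 1719/60 = 28.65 ft/s
dp = 0.0272*(186/1.37)*0.075*28.65^2/(2*32.174) = 3.5329 lbf/ft^2

3.5329 lbf/ft^2


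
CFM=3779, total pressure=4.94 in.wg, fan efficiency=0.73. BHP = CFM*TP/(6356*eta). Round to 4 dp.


BHP = 3779 * 4.94 / (6356 * 0.73) = 4.0234 hp

4.0234 hp


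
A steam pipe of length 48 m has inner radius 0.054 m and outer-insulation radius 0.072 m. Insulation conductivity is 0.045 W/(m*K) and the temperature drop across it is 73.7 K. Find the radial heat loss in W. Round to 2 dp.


Q = 2*pi*0.045*48*73.7/ln(0.072/0.054) = 3476.87 W

3476.87 W


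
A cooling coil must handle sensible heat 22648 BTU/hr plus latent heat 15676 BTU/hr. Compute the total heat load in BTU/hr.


Qt = 22648 + 15676 = 38324 BTU/hr

38324 BTU/hr


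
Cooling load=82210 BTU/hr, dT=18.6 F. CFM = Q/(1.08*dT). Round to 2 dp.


CFM = 82210 / (1.08 * 18.6) = 4092.49

4092.49 CFM


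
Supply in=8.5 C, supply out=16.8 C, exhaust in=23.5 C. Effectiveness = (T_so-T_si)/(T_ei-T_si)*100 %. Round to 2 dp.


eff = (16.8-8.5)/(23.5-8.5)*100 = 55.33 %

55.33 %


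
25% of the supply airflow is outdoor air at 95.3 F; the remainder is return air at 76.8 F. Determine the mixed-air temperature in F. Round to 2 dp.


T_mix = 0.25*95.3 + 0.75*76.8 = 81.43 F

81.43 F


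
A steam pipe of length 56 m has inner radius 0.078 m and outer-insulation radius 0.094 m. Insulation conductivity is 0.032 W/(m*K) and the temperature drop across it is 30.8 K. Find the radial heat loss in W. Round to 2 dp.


Q = 2*pi*0.032*56*30.8/ln(0.094/0.078) = 1858.62 W

1858.62 W


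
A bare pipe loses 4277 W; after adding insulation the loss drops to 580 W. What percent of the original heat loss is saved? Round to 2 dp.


Savings = ((4277-580)/4277)*100 = 86.44 %

86.44 %


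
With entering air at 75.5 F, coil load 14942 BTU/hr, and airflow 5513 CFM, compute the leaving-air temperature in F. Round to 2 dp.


dT = 14942/(1.08*5513) = 2.5096
T_leave = 75.5 - 2.5096 = 72.99 F

72.99 F


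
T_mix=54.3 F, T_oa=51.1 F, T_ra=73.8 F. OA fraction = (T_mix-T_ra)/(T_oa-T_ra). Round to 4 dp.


frac = (54.3 - 73.8) / (51.1 - 73.8) = 0.8590

0.8590


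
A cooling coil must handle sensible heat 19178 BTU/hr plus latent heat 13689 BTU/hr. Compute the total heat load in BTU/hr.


Qt = 19178 + 13689 = 32867 BTU/hr

32867 BTU/hr


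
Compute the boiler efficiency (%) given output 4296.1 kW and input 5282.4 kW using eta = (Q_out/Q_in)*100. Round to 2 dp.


eta = (4296.1/5282.4)*100 = 81.33 %

81.33 %


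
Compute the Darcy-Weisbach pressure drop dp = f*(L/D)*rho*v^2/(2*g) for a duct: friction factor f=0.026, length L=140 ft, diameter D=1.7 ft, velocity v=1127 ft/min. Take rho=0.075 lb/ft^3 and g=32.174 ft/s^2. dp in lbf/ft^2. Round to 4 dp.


v_fps = 1127/60 = 18.7833 ft/s
dp = 0.026*(140/1.7)*0.075*18.7833^2/(2*32.174) = 0.8805 lbf/ft^2

0.8805 lbf/ft^2


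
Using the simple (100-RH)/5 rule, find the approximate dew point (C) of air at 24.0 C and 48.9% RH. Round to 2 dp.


Td = 24.0 - (100-48.9)/5 = 13.78 C

13.78 C


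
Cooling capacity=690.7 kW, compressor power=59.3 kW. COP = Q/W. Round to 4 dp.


COP = 690.7 / 59.3 = 11.6476

11.6476


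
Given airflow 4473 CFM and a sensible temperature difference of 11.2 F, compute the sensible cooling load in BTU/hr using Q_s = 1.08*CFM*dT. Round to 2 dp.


Q = 1.08 * 4473 * 11.2 = 54105.41 BTU/hr

54105.41 BTU/hr


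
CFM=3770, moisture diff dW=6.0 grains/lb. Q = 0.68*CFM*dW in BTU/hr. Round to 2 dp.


Q = 0.68 * 3770 * 6.0 = 15381.60 BTU/hr

15381.60 BTU/hr


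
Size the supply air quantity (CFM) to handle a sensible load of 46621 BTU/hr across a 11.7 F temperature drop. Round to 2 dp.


CFM = 46621 / (1.08 * 11.7) = 3689.54

3689.54 CFM


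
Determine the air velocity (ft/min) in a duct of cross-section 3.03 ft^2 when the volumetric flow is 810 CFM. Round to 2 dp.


V = 810 / 3.03 = 267.33 ft/min

267.33 ft/min


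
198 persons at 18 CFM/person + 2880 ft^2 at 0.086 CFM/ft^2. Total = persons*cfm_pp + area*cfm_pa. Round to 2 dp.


Total = 198*18 + 2880*0.086 = 3811.68 CFM

3811.68 CFM


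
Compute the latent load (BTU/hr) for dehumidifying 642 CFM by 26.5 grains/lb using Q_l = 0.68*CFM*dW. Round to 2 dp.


Q = 0.68 * 642 * 26.5 = 11568.84 BTU/hr

11568.84 BTU/hr


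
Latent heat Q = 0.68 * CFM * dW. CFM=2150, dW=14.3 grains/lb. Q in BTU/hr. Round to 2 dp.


Q = 0.68 * 2150 * 14.3 = 20906.60 BTU/hr

20906.60 BTU/hr


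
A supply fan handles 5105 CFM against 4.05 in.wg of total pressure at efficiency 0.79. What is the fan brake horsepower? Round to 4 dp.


BHP = 5105 * 4.05 / (6356 * 0.79) = 4.1176 hp

4.1176 hp


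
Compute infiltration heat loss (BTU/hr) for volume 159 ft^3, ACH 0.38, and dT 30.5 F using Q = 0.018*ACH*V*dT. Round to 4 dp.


Q = 0.018 * 0.38 * 159 * 30.5 = 33.1706 BTU/hr

33.1706 BTU/hr


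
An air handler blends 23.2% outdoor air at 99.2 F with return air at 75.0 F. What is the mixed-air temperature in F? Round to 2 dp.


T_mix = 75.0 + (23.2/100)*(99.2-75.0) = 80.61 F

80.61 F


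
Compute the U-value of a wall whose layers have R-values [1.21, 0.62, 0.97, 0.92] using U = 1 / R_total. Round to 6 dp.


R_total = 1.21 + 0.62 + 0.97 + 0.92 = 3.72
U = 1/3.72 = 0.268817

0.268817


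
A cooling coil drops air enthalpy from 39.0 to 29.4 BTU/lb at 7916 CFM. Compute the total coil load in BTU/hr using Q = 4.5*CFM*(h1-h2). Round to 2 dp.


Q = 4.5 * 7916 * (39.0 - 29.4) = 341971.20 BTU/hr

341971.20 BTU/hr


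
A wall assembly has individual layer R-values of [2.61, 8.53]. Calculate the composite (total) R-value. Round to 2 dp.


R_total = 2.61 + 8.53 = 11.14

11.14


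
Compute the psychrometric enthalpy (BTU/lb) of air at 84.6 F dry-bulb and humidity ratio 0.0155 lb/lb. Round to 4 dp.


h = 0.24*84.6 + 0.0155*(1061+0.444*84.6) = 37.3317 BTU/lb

37.3317 BTU/lb


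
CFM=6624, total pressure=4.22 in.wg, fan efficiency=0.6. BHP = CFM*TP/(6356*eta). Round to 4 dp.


BHP = 6624 * 4.22 / (6356 * 0.6) = 7.3299 hp

7.3299 hp


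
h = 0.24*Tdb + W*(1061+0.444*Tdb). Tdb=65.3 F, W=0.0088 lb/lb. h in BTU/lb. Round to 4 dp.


h = 0.24*65.3 + 0.0088*(1061+0.444*65.3) = 25.2639 BTU/lb

25.2639 BTU/lb


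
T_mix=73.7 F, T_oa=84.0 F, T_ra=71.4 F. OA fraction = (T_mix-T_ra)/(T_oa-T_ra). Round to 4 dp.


frac = (73.7 - 71.4) / (84.0 - 71.4) = 0.1825

0.1825


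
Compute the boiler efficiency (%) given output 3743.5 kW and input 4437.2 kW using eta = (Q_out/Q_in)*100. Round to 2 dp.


eta = (3743.5/4437.2)*100 = 84.37 %

84.37 %


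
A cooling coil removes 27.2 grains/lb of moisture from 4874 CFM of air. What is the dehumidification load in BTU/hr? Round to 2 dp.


Q = 0.68 * 4874 * 27.2 = 90149.50 BTU/hr

90149.50 BTU/hr


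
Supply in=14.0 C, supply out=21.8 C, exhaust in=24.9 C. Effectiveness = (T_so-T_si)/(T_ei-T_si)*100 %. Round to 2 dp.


eff = (21.8-14.0)/(24.9-14.0)*100 = 71.56 %

71.56 %


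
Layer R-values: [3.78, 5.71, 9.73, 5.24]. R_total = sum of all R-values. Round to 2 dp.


R_total = 3.78 + 5.71 + 9.73 + 5.24 = 24.46

24.46


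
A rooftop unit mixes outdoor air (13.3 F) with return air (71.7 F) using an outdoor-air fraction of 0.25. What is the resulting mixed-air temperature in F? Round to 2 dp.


T_mix = 0.25*13.3 + 0.75*71.7 = 57.10 F

57.10 F


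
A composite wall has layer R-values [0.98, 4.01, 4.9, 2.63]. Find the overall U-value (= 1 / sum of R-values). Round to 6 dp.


R_total = 0.98 + 4.01 + 4.9 + 2.63 = 12.52
U = 1/12.52 = 0.079872

0.079872


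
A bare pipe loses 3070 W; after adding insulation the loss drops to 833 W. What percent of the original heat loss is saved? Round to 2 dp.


Savings = ((3070-833)/3070)*100 = 72.87 %

72.87 %


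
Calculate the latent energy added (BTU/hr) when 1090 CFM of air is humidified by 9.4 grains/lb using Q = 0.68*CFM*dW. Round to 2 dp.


Q = 0.68 * 1090 * 9.4 = 6967.28 BTU/hr

6967.28 BTU/hr


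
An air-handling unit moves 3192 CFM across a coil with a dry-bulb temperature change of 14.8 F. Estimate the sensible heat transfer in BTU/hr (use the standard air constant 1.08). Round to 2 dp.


Q = 1.08 * 3192 * 14.8 = 51020.93 BTU/hr

51020.93 BTU/hr


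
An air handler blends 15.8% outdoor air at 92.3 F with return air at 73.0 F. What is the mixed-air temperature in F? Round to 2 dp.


T_mix = 73.0 + (15.8/100)*(92.3-73.0) = 76.05 F

76.05 F


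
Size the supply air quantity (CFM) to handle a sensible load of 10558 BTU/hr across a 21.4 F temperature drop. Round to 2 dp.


CFM = 10558 / (1.08 * 21.4) = 456.82

456.82 CFM


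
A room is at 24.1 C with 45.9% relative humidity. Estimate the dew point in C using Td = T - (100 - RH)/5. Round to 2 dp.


Td = 24.1 - (100-45.9)/5 = 13.28 C

13.28 C


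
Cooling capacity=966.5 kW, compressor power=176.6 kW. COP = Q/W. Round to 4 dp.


COP = 966.5 / 176.6 = 5.4728

5.4728


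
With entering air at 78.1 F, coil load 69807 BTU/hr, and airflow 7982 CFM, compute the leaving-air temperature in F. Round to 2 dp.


dT = 69807/(1.08*7982) = 8.0977
T_leave = 78.1 - 8.0977 = 70.00 F

70.00 F


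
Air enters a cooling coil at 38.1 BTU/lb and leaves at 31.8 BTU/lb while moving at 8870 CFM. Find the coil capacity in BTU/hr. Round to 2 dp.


Q = 4.5 * 8870 * (38.1 - 31.8) = 251464.50 BTU/hr

251464.50 BTU/hr


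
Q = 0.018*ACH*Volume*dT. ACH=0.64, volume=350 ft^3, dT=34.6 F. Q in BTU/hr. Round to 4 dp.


Q = 0.018 * 0.64 * 350 * 34.6 = 139.5072 BTU/hr

139.5072 BTU/hr


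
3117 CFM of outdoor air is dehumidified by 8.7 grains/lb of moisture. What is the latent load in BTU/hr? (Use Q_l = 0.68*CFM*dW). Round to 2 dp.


Q = 0.68 * 3117 * 8.7 = 18440.17 BTU/hr

18440.17 BTU/hr


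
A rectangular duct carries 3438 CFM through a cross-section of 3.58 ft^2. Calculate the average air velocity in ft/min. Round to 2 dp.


V = 3438 / 3.58 = 960.34 ft/min

960.34 ft/min
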